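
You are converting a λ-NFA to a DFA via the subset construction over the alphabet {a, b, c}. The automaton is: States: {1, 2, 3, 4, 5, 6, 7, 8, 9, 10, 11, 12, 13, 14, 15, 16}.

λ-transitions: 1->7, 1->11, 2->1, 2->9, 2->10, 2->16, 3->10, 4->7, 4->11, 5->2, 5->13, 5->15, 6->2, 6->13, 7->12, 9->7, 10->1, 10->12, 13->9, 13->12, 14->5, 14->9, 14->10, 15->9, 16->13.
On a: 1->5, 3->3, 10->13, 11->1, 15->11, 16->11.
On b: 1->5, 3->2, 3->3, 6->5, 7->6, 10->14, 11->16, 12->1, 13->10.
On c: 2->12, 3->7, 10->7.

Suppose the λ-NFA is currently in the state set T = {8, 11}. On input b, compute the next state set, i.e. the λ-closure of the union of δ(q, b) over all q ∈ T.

{7, 9, 12, 13, 16}

11 on b → {16}.
No b-transition from 8.
Union after reading b: {16}.
Now take the λ-closure:
From 16 via λ: add 13.
From 13 via λ: add 9, 12.
From 9 via λ: add 7.
No new states can be added; the closed set is {7, 9, 12, 13, 16}.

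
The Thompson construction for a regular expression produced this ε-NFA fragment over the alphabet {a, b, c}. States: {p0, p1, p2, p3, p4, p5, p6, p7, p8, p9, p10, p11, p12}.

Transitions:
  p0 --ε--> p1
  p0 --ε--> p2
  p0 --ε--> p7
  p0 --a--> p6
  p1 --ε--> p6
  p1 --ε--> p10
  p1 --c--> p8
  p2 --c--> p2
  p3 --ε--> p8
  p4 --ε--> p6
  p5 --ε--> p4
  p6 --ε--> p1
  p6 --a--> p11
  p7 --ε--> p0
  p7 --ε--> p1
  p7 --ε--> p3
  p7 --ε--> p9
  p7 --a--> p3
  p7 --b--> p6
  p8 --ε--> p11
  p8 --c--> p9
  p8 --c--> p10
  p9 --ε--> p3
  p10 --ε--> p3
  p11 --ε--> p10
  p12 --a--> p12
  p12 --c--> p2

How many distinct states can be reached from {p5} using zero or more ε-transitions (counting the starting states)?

Start with {p5}.
From p5 via ε: add p4.
From p4 via ε: add p6.
From p6 via ε: add p1.
From p1 via ε: add p10.
From p10 via ε: add p3.
From p3 via ε: add p8.
From p8 via ε: add p11.
ε-closure = {p1, p3, p4, p5, p6, p8, p10, p11}, which has 8 states.

8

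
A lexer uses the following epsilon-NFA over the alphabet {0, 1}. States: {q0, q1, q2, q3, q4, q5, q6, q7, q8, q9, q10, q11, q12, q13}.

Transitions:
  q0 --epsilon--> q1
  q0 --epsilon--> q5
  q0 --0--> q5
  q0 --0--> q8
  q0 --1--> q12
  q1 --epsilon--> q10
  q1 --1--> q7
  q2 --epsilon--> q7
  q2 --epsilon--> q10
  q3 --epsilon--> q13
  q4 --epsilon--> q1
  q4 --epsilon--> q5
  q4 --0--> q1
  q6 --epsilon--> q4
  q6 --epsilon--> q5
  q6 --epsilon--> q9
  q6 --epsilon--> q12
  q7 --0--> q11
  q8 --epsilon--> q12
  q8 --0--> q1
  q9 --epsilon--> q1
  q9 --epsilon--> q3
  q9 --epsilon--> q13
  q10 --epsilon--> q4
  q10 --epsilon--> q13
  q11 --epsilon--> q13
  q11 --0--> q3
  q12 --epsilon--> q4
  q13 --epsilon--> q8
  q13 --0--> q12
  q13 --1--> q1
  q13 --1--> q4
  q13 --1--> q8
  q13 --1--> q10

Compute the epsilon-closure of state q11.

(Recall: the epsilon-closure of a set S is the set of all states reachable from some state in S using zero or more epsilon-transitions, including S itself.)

Start with {q11}.
From q11 via epsilon: add q13.
From q13 via epsilon: add q8.
From q8 via epsilon: add q12.
From q12 via epsilon: add q4.
From q4 via epsilon: add q1, q5.
From q1 via epsilon: add q10.
No new states can be added; the closed set is {q1, q4, q5, q8, q10, q11, q12, q13}.

{q1, q4, q5, q8, q10, q11, q12, q13}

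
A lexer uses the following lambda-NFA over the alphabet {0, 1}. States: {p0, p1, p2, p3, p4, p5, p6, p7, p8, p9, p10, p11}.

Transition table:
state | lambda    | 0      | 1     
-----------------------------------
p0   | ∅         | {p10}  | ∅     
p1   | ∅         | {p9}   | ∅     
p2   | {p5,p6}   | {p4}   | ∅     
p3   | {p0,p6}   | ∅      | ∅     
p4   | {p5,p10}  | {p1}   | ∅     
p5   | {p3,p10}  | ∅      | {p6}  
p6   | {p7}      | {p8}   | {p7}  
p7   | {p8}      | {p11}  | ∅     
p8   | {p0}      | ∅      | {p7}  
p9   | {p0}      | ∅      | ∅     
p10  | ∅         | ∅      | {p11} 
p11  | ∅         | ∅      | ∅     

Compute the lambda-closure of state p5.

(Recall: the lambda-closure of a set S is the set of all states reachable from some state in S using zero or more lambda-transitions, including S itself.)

{p0, p3, p5, p6, p7, p8, p10}

Start with {p5}.
From p5 via lambda: add p3, p10.
From p3 via lambda: add p0, p6.
From p6 via lambda: add p7.
From p7 via lambda: add p8.
No new states can be added; the closed set is {p0, p3, p5, p6, p7, p8, p10}.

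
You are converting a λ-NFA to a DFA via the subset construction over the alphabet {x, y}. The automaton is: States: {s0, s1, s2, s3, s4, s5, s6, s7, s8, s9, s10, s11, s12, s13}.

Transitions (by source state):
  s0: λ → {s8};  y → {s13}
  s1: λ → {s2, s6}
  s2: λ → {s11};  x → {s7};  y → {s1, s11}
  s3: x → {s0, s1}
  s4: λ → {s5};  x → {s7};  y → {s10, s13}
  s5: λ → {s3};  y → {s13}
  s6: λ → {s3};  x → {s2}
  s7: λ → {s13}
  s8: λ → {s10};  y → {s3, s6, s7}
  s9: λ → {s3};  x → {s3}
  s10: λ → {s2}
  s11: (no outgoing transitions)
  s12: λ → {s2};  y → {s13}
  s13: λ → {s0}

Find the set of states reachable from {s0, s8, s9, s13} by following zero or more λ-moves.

Start with {s0, s8, s9, s13}.
From s8 via λ: add s10.
From s9 via λ: add s3.
From s10 via λ: add s2.
From s2 via λ: add s11.
No new states can be added; the closed set is {s0, s2, s3, s8, s9, s10, s11, s13}.

{s0, s2, s3, s8, s9, s10, s11, s13}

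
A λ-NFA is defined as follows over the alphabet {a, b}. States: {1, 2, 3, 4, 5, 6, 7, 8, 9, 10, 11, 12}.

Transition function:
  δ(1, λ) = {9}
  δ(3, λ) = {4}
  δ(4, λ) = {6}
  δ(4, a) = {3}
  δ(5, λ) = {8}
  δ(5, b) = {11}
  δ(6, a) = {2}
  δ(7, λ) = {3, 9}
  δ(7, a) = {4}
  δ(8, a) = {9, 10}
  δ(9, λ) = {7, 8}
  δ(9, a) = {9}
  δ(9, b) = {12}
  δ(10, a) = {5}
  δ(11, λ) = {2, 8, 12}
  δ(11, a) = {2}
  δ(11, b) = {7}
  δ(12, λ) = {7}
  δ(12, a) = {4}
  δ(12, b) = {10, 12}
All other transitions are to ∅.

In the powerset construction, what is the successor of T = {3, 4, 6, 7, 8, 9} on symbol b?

9 on b → {12}.
No b-transition from 3, 4, 6, 7, 8.
Union after reading b: {12}.
Now take the λ-closure:
From 12 via λ: add 7.
From 7 via λ: add 3, 9.
From 3 via λ: add 4.
From 9 via λ: add 8.
From 4 via λ: add 6.
No new states can be added; the closed set is {3, 4, 6, 7, 8, 9, 12}.

{3, 4, 6, 7, 8, 9, 12}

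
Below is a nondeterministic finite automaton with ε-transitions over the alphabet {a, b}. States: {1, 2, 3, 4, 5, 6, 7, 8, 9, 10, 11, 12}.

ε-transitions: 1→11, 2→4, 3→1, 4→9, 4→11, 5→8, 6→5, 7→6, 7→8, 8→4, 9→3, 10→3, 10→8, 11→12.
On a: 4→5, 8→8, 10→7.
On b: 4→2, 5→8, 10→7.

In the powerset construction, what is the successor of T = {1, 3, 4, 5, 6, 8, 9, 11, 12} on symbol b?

{1, 2, 3, 4, 8, 9, 11, 12}

4 on b → {2}.
5 on b → {8}.
No b-transition from 1, 3, 6, 8, 9, 11, 12.
Union after reading b: {2, 8}.
Now take the ε-closure:
From 2 via ε: add 4.
From 4 via ε: add 9, 11.
From 9 via ε: add 3.
From 11 via ε: add 12.
From 3 via ε: add 1.
No new states can be added; the closed set is {1, 2, 3, 4, 8, 9, 11, 12}.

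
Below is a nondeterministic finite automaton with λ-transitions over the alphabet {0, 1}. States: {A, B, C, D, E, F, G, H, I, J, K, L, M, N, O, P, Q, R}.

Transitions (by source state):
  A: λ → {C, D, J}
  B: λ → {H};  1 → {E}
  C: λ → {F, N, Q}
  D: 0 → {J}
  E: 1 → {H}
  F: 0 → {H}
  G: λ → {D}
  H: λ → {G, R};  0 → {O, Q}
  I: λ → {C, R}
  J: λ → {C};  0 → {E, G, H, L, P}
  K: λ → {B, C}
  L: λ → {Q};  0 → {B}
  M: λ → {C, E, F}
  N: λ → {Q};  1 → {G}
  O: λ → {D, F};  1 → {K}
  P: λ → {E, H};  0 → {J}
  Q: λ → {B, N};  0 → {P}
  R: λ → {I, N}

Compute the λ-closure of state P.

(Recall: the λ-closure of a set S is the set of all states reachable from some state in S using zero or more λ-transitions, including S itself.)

{B, C, D, E, F, G, H, I, N, P, Q, R}

Start with {P}.
From P via λ: add E, H.
From H via λ: add G, R.
From G via λ: add D.
From R via λ: add I, N.
From I via λ: add C.
From N via λ: add Q.
From C via λ: add F.
From Q via λ: add B.
No new states can be added; the closed set is {B, C, D, E, F, G, H, I, N, P, Q, R}.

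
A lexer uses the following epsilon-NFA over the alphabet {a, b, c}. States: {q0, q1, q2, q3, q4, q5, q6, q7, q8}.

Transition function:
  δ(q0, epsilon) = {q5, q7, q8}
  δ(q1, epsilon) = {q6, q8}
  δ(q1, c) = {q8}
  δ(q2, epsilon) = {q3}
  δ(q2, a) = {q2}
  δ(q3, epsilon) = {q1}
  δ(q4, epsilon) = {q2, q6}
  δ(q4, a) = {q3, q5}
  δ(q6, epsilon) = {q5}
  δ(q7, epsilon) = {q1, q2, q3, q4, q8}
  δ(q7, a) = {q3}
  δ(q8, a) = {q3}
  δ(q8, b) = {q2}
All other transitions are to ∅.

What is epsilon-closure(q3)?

Start with {q3}.
From q3 via epsilon: add q1.
From q1 via epsilon: add q6, q8.
From q6 via epsilon: add q5.
No new states can be added; the closed set is {q1, q3, q5, q6, q8}.

{q1, q3, q5, q6, q8}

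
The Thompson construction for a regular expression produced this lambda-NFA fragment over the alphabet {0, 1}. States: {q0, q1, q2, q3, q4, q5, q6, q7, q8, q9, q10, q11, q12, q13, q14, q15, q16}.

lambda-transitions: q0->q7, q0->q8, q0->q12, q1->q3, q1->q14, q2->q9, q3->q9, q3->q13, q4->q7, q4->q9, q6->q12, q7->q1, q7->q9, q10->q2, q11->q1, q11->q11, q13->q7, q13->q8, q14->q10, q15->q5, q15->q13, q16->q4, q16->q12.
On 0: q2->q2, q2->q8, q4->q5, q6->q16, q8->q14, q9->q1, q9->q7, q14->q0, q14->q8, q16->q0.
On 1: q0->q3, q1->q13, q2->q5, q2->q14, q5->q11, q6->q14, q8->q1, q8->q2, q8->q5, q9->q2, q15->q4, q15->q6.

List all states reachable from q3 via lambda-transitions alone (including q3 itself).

Start with {q3}.
From q3 via lambda: add q9, q13.
From q13 via lambda: add q7, q8.
From q7 via lambda: add q1.
From q1 via lambda: add q14.
From q14 via lambda: add q10.
From q10 via lambda: add q2.
No new states can be added; the closed set is {q1, q2, q3, q7, q8, q9, q10, q13, q14}.

{q1, q2, q3, q7, q8, q9, q10, q13, q14}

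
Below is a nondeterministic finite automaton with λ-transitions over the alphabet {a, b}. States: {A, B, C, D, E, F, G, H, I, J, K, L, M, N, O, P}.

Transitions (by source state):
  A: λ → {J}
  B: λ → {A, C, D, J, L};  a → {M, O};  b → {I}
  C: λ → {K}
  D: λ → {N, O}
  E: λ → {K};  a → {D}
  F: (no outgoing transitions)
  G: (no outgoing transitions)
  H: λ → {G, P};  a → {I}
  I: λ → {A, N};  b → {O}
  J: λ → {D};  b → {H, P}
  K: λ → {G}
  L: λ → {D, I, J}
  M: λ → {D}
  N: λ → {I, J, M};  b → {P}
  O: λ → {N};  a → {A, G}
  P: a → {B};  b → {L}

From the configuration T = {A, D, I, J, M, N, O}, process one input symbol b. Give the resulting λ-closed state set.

{A, D, G, H, I, J, M, N, O, P}

I on b → {O}.
J on b → {H, P}.
N on b → {P}.
No b-transition from A, D, M, O.
Union after reading b: {H, O, P}.
Now take the λ-closure:
From H via λ: add G.
From O via λ: add N.
From N via λ: add I, J, M.
From I via λ: add A.
From J via λ: add D.
No new states can be added; the closed set is {A, D, G, H, I, J, M, N, O, P}.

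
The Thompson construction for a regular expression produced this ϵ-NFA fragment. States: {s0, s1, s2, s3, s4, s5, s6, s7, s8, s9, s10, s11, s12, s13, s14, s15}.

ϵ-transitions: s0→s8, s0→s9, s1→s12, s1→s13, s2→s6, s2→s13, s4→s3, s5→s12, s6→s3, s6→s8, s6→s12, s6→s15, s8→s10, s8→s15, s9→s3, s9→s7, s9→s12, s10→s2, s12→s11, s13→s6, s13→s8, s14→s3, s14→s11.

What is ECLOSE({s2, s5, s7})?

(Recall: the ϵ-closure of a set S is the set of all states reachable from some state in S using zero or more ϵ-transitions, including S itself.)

{s2, s3, s5, s6, s7, s8, s10, s11, s12, s13, s15}

Start with {s2, s5, s7}.
From s2 via ϵ: add s6, s13.
From s5 via ϵ: add s12.
From s6 via ϵ: add s3, s8, s15.
From s12 via ϵ: add s11.
From s8 via ϵ: add s10.
No new states can be added; the closed set is {s2, s3, s5, s6, s7, s8, s10, s11, s12, s13, s15}.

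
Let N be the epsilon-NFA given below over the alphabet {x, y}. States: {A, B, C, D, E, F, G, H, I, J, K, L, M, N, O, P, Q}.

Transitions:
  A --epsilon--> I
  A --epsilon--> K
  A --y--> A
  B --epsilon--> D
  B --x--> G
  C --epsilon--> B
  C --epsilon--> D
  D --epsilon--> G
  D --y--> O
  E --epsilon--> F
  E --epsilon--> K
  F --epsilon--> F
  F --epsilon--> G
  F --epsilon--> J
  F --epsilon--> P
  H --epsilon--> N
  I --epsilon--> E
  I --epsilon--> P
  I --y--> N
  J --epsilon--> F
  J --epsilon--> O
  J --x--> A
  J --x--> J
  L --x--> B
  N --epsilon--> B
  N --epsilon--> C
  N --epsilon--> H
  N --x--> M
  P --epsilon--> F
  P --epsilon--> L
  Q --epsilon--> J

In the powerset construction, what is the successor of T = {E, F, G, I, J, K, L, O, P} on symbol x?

{A, B, D, E, F, G, I, J, K, L, O, P}

J on x → {A, J}.
L on x → {B}.
No x-transition from E, F, G, I, K, O, P.
Union after reading x: {A, B, J}.
Now take the epsilon-closure:
From A via epsilon: add I, K.
From B via epsilon: add D.
From J via epsilon: add F, O.
From D via epsilon: add G.
From F via epsilon: add P.
From I via epsilon: add E.
From P via epsilon: add L.
No new states can be added; the closed set is {A, B, D, E, F, G, I, J, K, L, O, P}.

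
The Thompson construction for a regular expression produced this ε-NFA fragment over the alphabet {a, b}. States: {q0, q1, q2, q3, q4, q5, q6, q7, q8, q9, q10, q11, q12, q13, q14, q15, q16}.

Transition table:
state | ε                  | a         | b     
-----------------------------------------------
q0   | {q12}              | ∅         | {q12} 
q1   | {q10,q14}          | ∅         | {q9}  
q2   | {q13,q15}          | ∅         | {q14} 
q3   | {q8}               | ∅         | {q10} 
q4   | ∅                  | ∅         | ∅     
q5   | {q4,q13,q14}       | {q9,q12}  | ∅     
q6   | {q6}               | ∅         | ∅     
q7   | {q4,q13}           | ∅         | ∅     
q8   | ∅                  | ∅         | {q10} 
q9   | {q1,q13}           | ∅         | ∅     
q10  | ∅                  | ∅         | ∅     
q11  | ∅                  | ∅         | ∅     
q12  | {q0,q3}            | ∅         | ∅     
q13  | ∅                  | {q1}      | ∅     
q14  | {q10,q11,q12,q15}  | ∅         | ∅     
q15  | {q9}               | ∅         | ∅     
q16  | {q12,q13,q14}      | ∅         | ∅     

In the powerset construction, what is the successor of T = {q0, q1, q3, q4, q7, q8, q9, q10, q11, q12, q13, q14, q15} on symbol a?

q13 on a → {q1}.
No a-transition from q0, q1, q3, q4, q7, q8, q9, q10, q11, q12, q14, q15.
Union after reading a: {q1}.
Now take the ε-closure:
From q1 via ε: add q10, q14.
From q14 via ε: add q11, q12, q15.
From q12 via ε: add q0, q3.
From q15 via ε: add q9.
From q3 via ε: add q8.
From q9 via ε: add q13.
No new states can be added; the closed set is {q0, q1, q3, q8, q9, q10, q11, q12, q13, q14, q15}.

{q0, q1, q3, q8, q9, q10, q11, q12, q13, q14, q15}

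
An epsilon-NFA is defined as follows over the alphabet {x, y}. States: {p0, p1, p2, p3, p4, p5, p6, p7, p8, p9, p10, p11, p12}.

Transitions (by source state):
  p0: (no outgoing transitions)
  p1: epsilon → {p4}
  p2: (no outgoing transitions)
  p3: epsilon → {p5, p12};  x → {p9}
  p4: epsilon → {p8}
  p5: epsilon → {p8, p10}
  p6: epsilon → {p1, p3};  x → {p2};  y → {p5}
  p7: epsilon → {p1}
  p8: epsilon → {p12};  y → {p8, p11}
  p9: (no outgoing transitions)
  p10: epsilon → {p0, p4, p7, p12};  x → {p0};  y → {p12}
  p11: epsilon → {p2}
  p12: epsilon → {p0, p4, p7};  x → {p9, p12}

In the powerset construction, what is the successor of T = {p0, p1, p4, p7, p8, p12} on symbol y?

p8 on y → {p8, p11}.
No y-transition from p0, p1, p4, p7, p12.
Union after reading y: {p8, p11}.
Now take the epsilon-closure:
From p8 via epsilon: add p12.
From p11 via epsilon: add p2.
From p12 via epsilon: add p0, p4, p7.
From p7 via epsilon: add p1.
No new states can be added; the closed set is {p0, p1, p2, p4, p7, p8, p11, p12}.

{p0, p1, p2, p4, p7, p8, p11, p12}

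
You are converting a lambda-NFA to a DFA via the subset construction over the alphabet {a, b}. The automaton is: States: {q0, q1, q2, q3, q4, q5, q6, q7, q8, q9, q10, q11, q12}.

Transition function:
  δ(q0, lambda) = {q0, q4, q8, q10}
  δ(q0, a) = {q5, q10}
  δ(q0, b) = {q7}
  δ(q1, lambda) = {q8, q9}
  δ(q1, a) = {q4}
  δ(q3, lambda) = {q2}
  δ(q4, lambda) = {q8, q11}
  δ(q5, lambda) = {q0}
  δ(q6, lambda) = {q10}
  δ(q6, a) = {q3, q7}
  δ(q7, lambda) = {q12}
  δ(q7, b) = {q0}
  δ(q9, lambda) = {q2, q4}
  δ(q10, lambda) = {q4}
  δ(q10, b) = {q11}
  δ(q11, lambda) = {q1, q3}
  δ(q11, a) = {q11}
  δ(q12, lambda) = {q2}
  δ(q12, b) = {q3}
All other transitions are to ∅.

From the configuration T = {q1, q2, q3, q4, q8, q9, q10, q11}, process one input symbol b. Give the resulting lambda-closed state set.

q10 on b → {q11}.
No b-transition from q1, q2, q3, q4, q8, q9, q11.
Union after reading b: {q11}.
Now take the lambda-closure:
From q11 via lambda: add q1, q3.
From q1 via lambda: add q8, q9.
From q3 via lambda: add q2.
From q9 via lambda: add q4.
No new states can be added; the closed set is {q1, q2, q3, q4, q8, q9, q11}.

{q1, q2, q3, q4, q8, q9, q11}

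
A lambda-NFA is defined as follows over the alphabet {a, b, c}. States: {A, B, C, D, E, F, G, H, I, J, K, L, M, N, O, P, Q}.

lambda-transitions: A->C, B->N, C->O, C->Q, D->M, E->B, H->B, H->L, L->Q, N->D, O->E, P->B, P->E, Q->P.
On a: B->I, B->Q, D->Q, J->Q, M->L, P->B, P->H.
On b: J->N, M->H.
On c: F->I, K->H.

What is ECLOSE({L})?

Start with {L}.
From L via lambda: add Q.
From Q via lambda: add P.
From P via lambda: add B, E.
From B via lambda: add N.
From N via lambda: add D.
From D via lambda: add M.
No new states can be added; the closed set is {B, D, E, L, M, N, P, Q}.

{B, D, E, L, M, N, P, Q}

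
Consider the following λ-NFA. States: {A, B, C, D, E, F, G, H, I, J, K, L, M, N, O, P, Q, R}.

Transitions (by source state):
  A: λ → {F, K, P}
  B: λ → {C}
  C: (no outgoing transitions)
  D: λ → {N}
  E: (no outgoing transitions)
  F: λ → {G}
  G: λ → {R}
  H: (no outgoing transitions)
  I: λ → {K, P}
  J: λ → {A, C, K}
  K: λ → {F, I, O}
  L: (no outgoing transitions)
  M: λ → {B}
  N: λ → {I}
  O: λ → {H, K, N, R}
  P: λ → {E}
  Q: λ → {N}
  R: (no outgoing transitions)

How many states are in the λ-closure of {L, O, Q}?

12

Start with {L, O, Q}.
From O via λ: add H, K, N, R.
From K via λ: add F, I.
From F via λ: add G.
From I via λ: add P.
From P via λ: add E.
λ-closure = {E, F, G, H, I, K, L, N, O, P, Q, R}, which has 12 states.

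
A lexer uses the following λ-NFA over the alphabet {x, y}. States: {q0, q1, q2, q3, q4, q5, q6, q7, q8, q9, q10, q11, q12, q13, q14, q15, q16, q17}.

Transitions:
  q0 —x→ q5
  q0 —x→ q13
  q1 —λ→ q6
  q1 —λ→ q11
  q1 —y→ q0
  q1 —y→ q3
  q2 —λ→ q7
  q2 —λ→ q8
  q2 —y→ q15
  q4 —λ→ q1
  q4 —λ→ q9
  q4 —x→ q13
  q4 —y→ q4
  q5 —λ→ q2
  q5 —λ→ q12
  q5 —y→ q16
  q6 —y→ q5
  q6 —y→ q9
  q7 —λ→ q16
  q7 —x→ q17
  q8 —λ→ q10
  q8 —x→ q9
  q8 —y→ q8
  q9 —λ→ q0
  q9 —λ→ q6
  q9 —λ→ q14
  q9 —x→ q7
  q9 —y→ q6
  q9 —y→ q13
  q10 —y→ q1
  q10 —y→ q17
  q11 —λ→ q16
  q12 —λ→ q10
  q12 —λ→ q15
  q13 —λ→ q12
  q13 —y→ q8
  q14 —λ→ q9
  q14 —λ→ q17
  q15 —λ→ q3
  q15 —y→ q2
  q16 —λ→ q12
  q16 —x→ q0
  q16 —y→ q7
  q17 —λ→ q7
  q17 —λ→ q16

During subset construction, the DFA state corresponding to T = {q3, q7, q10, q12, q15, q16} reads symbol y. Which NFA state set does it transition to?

{q1, q2, q3, q6, q7, q8, q10, q11, q12, q15, q16, q17}

q10 on y → {q1, q17}.
q15 on y → {q2}.
q16 on y → {q7}.
No y-transition from q3, q7, q12.
Union after reading y: {q1, q2, q7, q17}.
Now take the λ-closure:
From q1 via λ: add q6, q11.
From q2 via λ: add q8.
From q7 via λ: add q16.
From q8 via λ: add q10.
From q16 via λ: add q12.
From q12 via λ: add q15.
From q15 via λ: add q3.
No new states can be added; the closed set is {q1, q2, q3, q6, q7, q8, q10, q11, q12, q15, q16, q17}.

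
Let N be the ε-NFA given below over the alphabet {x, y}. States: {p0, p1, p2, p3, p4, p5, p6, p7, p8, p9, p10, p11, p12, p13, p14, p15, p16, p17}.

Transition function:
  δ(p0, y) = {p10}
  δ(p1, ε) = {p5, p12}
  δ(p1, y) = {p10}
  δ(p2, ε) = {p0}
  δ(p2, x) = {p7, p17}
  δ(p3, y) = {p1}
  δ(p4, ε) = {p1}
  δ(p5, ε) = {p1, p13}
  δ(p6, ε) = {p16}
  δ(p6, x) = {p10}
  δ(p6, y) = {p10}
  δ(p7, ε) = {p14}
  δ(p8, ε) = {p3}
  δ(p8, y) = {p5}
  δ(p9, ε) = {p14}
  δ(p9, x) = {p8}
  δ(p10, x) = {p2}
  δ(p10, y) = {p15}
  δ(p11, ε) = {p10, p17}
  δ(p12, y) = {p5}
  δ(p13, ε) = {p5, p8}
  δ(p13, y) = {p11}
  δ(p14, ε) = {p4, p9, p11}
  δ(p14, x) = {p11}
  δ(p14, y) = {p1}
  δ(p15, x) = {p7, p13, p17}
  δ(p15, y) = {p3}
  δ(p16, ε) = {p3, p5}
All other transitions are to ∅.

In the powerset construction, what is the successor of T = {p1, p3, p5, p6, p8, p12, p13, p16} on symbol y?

p1 on y → {p10}.
p3 on y → {p1}.
p6 on y → {p10}.
p8 on y → {p5}.
p12 on y → {p5}.
p13 on y → {p11}.
No y-transition from p5, p16.
Union after reading y: {p1, p5, p10, p11}.
Now take the ε-closure:
From p1 via ε: add p12.
From p5 via ε: add p13.
From p11 via ε: add p17.
From p13 via ε: add p8.
From p8 via ε: add p3.
No new states can be added; the closed set is {p1, p3, p5, p8, p10, p11, p12, p13, p17}.

{p1, p3, p5, p8, p10, p11, p12, p13, p17}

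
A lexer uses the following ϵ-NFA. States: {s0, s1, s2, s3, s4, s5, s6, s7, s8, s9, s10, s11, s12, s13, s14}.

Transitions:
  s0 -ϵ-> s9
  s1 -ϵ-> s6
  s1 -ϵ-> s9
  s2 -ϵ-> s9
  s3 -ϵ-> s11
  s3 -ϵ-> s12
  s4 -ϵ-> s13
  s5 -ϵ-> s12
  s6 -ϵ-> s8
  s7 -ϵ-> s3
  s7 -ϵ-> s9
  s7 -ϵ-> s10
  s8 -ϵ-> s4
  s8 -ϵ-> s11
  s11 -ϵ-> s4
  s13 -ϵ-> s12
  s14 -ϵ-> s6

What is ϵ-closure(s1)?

Start with {s1}.
From s1 via ϵ: add s6, s9.
From s6 via ϵ: add s8.
From s8 via ϵ: add s4, s11.
From s4 via ϵ: add s13.
From s13 via ϵ: add s12.
No new states can be added; the closed set is {s1, s4, s6, s8, s9, s11, s12, s13}.

{s1, s4, s6, s8, s9, s11, s12, s13}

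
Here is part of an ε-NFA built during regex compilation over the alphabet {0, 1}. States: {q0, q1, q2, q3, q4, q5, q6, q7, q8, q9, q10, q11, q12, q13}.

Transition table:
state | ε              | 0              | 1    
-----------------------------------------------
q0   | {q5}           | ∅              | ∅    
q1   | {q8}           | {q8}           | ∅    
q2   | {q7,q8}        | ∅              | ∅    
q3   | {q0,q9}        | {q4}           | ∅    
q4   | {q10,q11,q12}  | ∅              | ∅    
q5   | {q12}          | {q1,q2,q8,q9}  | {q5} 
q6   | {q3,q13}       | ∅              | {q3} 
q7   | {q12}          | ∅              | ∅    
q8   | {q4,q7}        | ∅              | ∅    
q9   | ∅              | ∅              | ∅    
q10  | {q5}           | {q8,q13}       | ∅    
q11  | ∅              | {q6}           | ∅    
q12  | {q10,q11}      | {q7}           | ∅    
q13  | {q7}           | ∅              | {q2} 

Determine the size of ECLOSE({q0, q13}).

7

Start with {q0, q13}.
From q0 via ε: add q5.
From q13 via ε: add q7.
From q5 via ε: add q12.
From q12 via ε: add q10, q11.
ε-closure = {q0, q5, q7, q10, q11, q12, q13}, which has 7 states.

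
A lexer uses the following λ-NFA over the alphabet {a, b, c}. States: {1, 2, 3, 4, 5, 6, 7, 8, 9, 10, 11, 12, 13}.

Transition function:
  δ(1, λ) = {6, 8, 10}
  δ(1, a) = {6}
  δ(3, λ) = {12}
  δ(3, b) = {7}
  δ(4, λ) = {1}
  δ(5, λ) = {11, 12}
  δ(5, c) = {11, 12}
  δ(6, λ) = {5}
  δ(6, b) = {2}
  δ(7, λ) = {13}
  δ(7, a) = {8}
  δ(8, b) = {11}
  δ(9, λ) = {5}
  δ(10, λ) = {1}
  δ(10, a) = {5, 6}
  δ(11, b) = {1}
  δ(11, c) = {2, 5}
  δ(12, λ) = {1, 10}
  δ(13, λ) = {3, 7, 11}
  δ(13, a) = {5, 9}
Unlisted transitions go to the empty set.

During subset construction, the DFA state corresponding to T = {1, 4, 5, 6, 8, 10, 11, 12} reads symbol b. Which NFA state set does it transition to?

{1, 2, 5, 6, 8, 10, 11, 12}

6 on b → {2}.
8 on b → {11}.
11 on b → {1}.
No b-transition from 1, 4, 5, 10, 12.
Union after reading b: {1, 2, 11}.
Now take the λ-closure:
From 1 via λ: add 6, 8, 10.
From 6 via λ: add 5.
From 5 via λ: add 12.
No new states can be added; the closed set is {1, 2, 5, 6, 8, 10, 11, 12}.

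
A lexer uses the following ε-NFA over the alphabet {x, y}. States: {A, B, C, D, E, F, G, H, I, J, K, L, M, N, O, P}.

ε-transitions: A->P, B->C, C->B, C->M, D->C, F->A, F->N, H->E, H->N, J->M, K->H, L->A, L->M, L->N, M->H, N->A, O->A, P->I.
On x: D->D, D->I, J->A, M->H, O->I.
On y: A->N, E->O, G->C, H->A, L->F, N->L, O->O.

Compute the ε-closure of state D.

{A, B, C, D, E, H, I, M, N, P}

Start with {D}.
From D via ε: add C.
From C via ε: add B, M.
From M via ε: add H.
From H via ε: add E, N.
From N via ε: add A.
From A via ε: add P.
From P via ε: add I.
No new states can be added; the closed set is {A, B, C, D, E, H, I, M, N, P}.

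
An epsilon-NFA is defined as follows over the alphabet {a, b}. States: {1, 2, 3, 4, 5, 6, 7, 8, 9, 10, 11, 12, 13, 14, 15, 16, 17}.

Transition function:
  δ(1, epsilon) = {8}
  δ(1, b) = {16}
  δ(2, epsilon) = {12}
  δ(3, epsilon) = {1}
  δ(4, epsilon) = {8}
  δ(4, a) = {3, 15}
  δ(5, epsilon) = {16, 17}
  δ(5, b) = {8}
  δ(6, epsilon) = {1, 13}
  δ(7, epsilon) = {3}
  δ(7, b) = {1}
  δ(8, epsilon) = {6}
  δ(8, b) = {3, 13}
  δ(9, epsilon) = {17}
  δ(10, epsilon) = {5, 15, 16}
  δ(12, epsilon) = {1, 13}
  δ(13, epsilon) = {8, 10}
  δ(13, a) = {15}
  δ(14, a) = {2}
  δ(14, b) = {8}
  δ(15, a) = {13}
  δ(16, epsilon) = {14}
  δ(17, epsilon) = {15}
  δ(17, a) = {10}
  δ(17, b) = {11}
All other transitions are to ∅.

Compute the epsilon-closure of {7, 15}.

Start with {7, 15}.
From 7 via epsilon: add 3.
From 3 via epsilon: add 1.
From 1 via epsilon: add 8.
From 8 via epsilon: add 6.
From 6 via epsilon: add 13.
From 13 via epsilon: add 10.
From 10 via epsilon: add 5, 16.
From 5 via epsilon: add 17.
From 16 via epsilon: add 14.
No new states can be added; the closed set is {1, 3, 5, 6, 7, 8, 10, 13, 14, 15, 16, 17}.

{1, 3, 5, 6, 7, 8, 10, 13, 14, 15, 16, 17}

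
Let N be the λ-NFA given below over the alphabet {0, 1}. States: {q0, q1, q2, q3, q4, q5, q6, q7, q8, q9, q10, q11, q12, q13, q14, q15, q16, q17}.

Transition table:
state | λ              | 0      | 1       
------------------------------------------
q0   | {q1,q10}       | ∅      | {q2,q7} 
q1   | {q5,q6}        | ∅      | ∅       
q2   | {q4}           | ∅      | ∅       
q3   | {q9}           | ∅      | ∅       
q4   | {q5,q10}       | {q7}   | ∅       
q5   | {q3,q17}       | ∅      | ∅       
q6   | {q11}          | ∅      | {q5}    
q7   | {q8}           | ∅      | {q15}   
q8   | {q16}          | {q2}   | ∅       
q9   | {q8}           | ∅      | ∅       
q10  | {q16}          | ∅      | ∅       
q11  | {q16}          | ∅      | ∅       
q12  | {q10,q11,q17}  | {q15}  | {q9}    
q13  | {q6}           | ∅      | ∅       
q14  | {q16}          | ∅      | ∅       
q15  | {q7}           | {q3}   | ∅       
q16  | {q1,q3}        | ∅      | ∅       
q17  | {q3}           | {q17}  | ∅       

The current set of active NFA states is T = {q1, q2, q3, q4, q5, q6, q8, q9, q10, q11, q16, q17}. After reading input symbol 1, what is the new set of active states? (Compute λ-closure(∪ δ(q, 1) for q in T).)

{q1, q3, q5, q6, q8, q9, q11, q16, q17}

q6 on 1 → {q5}.
No 1-transition from q1, q2, q3, q4, q5, q8, q9, q10, q11, q16, q17.
Union after reading 1: {q5}.
Now take the λ-closure:
From q5 via λ: add q3, q17.
From q3 via λ: add q9.
From q9 via λ: add q8.
From q8 via λ: add q16.
From q16 via λ: add q1.
From q1 via λ: add q6.
From q6 via λ: add q11.
No new states can be added; the closed set is {q1, q3, q5, q6, q8, q9, q11, q16, q17}.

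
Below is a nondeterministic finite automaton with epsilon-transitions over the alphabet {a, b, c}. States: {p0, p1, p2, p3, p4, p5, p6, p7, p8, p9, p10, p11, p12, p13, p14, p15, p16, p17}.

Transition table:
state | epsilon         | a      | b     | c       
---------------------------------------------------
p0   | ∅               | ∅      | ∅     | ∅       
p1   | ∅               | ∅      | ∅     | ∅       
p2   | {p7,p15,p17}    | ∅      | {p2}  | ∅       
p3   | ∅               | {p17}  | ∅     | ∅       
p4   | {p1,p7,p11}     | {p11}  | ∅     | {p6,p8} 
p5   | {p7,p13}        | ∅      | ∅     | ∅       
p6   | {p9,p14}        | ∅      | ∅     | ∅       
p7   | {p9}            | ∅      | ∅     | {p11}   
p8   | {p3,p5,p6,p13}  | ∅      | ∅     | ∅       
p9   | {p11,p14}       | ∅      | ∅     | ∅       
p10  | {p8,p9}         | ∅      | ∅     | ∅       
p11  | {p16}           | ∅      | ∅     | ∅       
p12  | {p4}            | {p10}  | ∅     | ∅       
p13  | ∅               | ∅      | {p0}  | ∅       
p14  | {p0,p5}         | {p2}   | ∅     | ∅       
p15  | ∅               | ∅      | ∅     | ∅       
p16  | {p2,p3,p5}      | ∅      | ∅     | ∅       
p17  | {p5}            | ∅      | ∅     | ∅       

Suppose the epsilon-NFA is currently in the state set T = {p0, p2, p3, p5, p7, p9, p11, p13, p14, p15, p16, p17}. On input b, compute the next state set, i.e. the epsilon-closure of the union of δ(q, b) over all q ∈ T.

p2 on b → {p2}.
p13 on b → {p0}.
No b-transition from p0, p3, p5, p7, p9, p11, p14, p15, p16, p17.
Union after reading b: {p0, p2}.
Now take the epsilon-closure:
From p2 via epsilon: add p7, p15, p17.
From p7 via epsilon: add p9.
From p17 via epsilon: add p5.
From p5 via epsilon: add p13.
From p9 via epsilon: add p11, p14.
From p11 via epsilon: add p16.
From p16 via epsilon: add p3.
No new states can be added; the closed set is {p0, p2, p3, p5, p7, p9, p11, p13, p14, p15, p16, p17}.

{p0, p2, p3, p5, p7, p9, p11, p13, p14, p15, p16, p17}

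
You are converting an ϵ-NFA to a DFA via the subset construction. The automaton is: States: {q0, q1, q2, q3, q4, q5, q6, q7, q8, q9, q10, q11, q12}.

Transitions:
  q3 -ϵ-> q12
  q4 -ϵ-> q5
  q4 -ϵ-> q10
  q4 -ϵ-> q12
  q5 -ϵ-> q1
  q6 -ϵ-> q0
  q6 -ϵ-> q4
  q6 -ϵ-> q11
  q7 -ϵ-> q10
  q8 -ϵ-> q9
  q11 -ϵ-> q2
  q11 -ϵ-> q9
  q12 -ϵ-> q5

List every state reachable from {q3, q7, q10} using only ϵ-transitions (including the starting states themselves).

Start with {q3, q7, q10}.
From q3 via ϵ: add q12.
From q12 via ϵ: add q5.
From q5 via ϵ: add q1.
No new states can be added; the closed set is {q1, q3, q5, q7, q10, q12}.

{q1, q3, q5, q7, q10, q12}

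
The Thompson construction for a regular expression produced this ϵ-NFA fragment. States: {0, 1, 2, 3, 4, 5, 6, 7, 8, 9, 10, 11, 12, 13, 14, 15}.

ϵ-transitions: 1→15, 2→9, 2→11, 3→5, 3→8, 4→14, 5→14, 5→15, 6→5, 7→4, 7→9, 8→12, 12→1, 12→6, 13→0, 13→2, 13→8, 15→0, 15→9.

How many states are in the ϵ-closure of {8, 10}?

Start with {8, 10}.
From 8 via ϵ: add 12.
From 12 via ϵ: add 1, 6.
From 1 via ϵ: add 15.
From 6 via ϵ: add 5.
From 5 via ϵ: add 14.
From 15 via ϵ: add 0, 9.
ϵ-closure = {0, 1, 5, 6, 8, 9, 10, 12, 14, 15}, which has 10 states.

10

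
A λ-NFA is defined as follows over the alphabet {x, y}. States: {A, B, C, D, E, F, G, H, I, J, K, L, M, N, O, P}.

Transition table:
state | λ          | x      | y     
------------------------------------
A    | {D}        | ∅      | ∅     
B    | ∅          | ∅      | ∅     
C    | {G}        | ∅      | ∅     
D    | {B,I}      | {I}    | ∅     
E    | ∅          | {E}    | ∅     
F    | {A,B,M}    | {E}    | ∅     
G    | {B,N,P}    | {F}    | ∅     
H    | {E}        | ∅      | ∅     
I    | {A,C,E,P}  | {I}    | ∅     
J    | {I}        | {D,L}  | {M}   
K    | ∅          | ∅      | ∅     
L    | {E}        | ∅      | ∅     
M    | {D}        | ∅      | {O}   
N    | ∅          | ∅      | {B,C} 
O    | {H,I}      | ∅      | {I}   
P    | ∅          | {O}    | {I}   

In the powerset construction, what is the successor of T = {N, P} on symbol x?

{A, B, C, D, E, G, H, I, N, O, P}

P on x → {O}.
No x-transition from N.
Union after reading x: {O}.
Now take the λ-closure:
From O via λ: add H, I.
From H via λ: add E.
From I via λ: add A, C, P.
From A via λ: add D.
From C via λ: add G.
From D via λ: add B.
From G via λ: add N.
No new states can be added; the closed set is {A, B, C, D, E, G, H, I, N, O, P}.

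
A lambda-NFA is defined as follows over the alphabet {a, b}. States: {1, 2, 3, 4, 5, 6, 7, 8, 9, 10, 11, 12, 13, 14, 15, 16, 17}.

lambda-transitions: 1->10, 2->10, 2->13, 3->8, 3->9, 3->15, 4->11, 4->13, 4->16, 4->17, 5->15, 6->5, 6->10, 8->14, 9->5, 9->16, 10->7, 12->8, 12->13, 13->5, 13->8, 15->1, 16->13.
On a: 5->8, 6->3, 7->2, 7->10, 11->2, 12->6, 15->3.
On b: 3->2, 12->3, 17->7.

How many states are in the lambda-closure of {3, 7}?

11

Start with {3, 7}.
From 3 via lambda: add 8, 9, 15.
From 8 via lambda: add 14.
From 9 via lambda: add 5, 16.
From 15 via lambda: add 1.
From 1 via lambda: add 10.
From 16 via lambda: add 13.
lambda-closure = {1, 3, 5, 7, 8, 9, 10, 13, 14, 15, 16}, which has 11 states.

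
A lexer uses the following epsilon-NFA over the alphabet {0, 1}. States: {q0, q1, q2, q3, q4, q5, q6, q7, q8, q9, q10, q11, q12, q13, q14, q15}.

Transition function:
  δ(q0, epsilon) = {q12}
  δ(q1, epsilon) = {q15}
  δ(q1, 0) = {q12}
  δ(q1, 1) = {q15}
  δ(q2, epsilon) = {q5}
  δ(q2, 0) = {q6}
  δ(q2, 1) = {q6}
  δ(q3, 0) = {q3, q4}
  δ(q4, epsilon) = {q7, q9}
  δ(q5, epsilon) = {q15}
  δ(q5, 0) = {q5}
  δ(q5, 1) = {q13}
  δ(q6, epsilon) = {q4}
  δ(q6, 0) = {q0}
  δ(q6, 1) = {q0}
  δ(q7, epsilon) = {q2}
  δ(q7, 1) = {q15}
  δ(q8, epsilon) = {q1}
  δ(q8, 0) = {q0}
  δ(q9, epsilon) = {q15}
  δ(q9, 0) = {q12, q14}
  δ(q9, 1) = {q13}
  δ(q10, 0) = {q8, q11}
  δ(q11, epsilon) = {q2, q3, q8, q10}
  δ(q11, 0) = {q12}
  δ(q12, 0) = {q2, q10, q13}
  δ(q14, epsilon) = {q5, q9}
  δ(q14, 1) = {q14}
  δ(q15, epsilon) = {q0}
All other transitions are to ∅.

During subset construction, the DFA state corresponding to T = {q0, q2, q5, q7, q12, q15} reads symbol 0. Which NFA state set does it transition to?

q2 on 0 → {q6}.
q5 on 0 → {q5}.
q12 on 0 → {q2, q10, q13}.
No 0-transition from q0, q7, q15.
Union after reading 0: {q2, q5, q6, q10, q13}.
Now take the epsilon-closure:
From q5 via epsilon: add q15.
From q6 via epsilon: add q4.
From q4 via epsilon: add q7, q9.
From q15 via epsilon: add q0.
From q0 via epsilon: add q12.
No new states can be added; the closed set is {q0, q2, q4, q5, q6, q7, q9, q10, q12, q13, q15}.

{q0, q2, q4, q5, q6, q7, q9, q10, q12, q13, q15}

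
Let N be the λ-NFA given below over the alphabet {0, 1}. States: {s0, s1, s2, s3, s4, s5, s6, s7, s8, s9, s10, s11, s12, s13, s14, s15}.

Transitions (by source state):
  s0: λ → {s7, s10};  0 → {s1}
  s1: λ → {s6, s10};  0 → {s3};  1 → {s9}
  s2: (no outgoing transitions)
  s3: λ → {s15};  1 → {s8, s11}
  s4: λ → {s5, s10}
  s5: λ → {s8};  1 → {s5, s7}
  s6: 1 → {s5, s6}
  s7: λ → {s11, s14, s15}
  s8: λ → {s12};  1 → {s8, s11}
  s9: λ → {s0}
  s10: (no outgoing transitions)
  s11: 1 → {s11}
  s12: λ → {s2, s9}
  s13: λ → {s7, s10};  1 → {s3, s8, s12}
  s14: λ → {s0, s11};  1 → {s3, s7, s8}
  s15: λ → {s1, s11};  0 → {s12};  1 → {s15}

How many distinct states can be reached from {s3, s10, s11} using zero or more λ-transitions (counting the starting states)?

Start with {s3, s10, s11}.
From s3 via λ: add s15.
From s15 via λ: add s1.
From s1 via λ: add s6.
λ-closure = {s1, s3, s6, s10, s11, s15}, which has 6 states.

6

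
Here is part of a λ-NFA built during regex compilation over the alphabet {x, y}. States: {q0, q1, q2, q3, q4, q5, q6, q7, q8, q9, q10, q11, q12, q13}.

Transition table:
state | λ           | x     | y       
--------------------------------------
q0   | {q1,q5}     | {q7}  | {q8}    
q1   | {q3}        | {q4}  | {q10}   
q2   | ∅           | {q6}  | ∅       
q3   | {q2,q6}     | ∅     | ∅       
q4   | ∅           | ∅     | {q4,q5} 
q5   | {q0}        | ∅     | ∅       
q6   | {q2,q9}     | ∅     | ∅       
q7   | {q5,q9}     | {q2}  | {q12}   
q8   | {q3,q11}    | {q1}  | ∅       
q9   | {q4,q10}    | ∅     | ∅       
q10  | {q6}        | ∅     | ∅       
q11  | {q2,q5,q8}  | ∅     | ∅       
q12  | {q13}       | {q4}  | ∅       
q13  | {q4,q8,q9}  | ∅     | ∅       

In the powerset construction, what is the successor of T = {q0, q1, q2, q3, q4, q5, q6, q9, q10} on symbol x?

q0 on x → {q7}.
q1 on x → {q4}.
q2 on x → {q6}.
No x-transition from q3, q4, q5, q6, q9, q10.
Union after reading x: {q4, q6, q7}.
Now take the λ-closure:
From q6 via λ: add q2, q9.
From q7 via λ: add q5.
From q5 via λ: add q0.
From q9 via λ: add q10.
From q0 via λ: add q1.
From q1 via λ: add q3.
No new states can be added; the closed set is {q0, q1, q2, q3, q4, q5, q6, q7, q9, q10}.

{q0, q1, q2, q3, q4, q5, q6, q7, q9, q10}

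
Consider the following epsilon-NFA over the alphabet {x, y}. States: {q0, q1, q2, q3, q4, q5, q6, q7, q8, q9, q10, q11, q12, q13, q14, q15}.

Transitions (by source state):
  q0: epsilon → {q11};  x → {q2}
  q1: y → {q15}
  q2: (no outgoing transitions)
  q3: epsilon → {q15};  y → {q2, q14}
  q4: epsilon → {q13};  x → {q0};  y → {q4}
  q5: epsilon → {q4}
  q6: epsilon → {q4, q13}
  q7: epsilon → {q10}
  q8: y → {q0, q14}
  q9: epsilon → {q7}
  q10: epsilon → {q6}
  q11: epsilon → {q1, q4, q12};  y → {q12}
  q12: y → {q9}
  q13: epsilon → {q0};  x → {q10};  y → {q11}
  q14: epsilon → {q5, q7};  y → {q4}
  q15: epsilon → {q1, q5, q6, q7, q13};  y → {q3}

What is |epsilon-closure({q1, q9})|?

Start with {q1, q9}.
From q9 via epsilon: add q7.
From q7 via epsilon: add q10.
From q10 via epsilon: add q6.
From q6 via epsilon: add q4, q13.
From q13 via epsilon: add q0.
From q0 via epsilon: add q11.
From q11 via epsilon: add q12.
epsilon-closure = {q0, q1, q4, q6, q7, q9, q10, q11, q12, q13}, which has 10 states.

10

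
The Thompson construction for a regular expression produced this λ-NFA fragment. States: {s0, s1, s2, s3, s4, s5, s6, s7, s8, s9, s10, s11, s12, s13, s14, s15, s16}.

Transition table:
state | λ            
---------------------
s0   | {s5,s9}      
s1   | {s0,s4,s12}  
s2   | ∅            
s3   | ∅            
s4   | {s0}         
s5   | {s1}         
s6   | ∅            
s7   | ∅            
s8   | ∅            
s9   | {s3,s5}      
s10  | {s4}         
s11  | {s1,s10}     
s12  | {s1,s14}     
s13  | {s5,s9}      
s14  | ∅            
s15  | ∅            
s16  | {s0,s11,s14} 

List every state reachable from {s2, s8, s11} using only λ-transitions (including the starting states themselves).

{s0, s1, s2, s3, s4, s5, s8, s9, s10, s11, s12, s14}

Start with {s2, s8, s11}.
From s11 via λ: add s1, s10.
From s1 via λ: add s0, s4, s12.
From s0 via λ: add s5, s9.
From s12 via λ: add s14.
From s9 via λ: add s3.
No new states can be added; the closed set is {s0, s1, s2, s3, s4, s5, s8, s9, s10, s11, s12, s14}.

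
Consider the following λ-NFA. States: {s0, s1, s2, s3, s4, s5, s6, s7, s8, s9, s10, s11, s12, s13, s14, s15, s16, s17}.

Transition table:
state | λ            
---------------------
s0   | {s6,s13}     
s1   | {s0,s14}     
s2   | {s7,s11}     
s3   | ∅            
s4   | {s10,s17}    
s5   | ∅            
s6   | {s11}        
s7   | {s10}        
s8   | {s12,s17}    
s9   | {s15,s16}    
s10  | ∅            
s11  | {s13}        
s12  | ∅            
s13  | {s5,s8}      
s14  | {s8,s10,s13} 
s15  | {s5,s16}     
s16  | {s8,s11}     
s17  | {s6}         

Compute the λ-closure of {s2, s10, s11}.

{s2, s5, s6, s7, s8, s10, s11, s12, s13, s17}

Start with {s2, s10, s11}.
From s2 via λ: add s7.
From s11 via λ: add s13.
From s13 via λ: add s5, s8.
From s8 via λ: add s12, s17.
From s17 via λ: add s6.
No new states can be added; the closed set is {s2, s5, s6, s7, s8, s10, s11, s12, s13, s17}.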